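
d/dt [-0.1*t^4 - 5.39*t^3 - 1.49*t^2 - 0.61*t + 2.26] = -0.4*t^3 - 16.17*t^2 - 2.98*t - 0.61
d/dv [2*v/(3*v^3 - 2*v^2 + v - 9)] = 2*(-6*v^3 + 2*v^2 - 9)/(9*v^6 - 12*v^5 + 10*v^4 - 58*v^3 + 37*v^2 - 18*v + 81)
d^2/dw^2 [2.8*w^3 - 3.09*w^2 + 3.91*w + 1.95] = 16.8*w - 6.18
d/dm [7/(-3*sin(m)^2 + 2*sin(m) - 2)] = 14*(3*sin(m) - 1)*cos(m)/(3*sin(m)^2 - 2*sin(m) + 2)^2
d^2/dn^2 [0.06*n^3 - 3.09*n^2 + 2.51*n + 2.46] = 0.36*n - 6.18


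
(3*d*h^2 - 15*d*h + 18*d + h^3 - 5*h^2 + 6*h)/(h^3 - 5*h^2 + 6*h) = (3*d + h)/h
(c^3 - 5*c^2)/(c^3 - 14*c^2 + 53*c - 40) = c^2/(c^2 - 9*c + 8)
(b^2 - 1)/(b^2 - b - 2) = (b - 1)/(b - 2)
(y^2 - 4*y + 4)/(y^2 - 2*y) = (y - 2)/y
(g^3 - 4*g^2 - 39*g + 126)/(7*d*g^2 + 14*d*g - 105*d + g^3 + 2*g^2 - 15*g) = (g^2 - g - 42)/(7*d*g + 35*d + g^2 + 5*g)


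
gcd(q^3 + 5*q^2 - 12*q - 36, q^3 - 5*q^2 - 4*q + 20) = q + 2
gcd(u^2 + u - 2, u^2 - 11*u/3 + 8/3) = u - 1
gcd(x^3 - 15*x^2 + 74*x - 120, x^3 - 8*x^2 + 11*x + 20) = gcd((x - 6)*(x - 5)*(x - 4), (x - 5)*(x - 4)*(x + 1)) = x^2 - 9*x + 20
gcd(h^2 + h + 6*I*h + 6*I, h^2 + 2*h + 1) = h + 1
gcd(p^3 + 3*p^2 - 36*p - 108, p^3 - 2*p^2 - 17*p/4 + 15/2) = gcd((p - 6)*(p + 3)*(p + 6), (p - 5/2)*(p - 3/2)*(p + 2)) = 1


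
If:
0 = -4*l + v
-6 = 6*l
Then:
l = -1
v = -4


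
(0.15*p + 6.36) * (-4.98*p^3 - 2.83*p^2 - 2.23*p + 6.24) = -0.747*p^4 - 32.0973*p^3 - 18.3333*p^2 - 13.2468*p + 39.6864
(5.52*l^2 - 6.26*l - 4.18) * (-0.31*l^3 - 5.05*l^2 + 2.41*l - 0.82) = -1.7112*l^5 - 25.9354*l^4 + 46.212*l^3 + 1.496*l^2 - 4.9406*l + 3.4276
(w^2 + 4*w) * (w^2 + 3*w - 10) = w^4 + 7*w^3 + 2*w^2 - 40*w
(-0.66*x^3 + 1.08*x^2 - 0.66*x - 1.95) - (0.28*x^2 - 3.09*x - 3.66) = -0.66*x^3 + 0.8*x^2 + 2.43*x + 1.71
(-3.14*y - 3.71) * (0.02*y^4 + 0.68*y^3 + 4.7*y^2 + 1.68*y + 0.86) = -0.0628*y^5 - 2.2094*y^4 - 17.2808*y^3 - 22.7122*y^2 - 8.9332*y - 3.1906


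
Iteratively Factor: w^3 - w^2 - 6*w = (w - 3)*(w^2 + 2*w) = w*(w - 3)*(w + 2)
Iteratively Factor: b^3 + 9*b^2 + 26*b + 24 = (b + 4)*(b^2 + 5*b + 6) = (b + 3)*(b + 4)*(b + 2)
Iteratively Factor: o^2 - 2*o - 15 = (o + 3)*(o - 5)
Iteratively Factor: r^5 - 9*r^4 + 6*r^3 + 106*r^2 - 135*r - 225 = (r - 5)*(r^4 - 4*r^3 - 14*r^2 + 36*r + 45) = (r - 5)*(r - 3)*(r^3 - r^2 - 17*r - 15) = (r - 5)*(r - 3)*(r + 1)*(r^2 - 2*r - 15) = (r - 5)*(r - 3)*(r + 1)*(r + 3)*(r - 5)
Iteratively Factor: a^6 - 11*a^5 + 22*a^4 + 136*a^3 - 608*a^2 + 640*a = (a)*(a^5 - 11*a^4 + 22*a^3 + 136*a^2 - 608*a + 640) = a*(a - 2)*(a^4 - 9*a^3 + 4*a^2 + 144*a - 320) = a*(a - 4)*(a - 2)*(a^3 - 5*a^2 - 16*a + 80) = a*(a - 4)^2*(a - 2)*(a^2 - a - 20) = a*(a - 5)*(a - 4)^2*(a - 2)*(a + 4)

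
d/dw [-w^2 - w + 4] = -2*w - 1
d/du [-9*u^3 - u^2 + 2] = u*(-27*u - 2)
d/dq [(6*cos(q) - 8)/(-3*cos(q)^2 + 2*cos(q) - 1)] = 2*(-9*cos(q)^2 + 24*cos(q) - 5)*sin(q)/(3*sin(q)^2 + 2*cos(q) - 4)^2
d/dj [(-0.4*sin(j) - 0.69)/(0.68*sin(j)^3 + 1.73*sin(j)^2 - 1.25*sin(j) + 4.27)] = (0.544*sin(j)^3 + 2.0996*sin(j)^2 + 2.3874*sin(j) - 2.5705)*cos(j)/(0.4624*sin(j)^6 + 2.3528*sin(j)^5 + 1.2929*sin(j)^4 + 1.4822*sin(j)^3 + 16.3367*sin(j)^2 - 10.675*sin(j) + 18.2329)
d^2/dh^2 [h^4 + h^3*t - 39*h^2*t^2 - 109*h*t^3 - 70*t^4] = 12*h^2 + 6*h*t - 78*t^2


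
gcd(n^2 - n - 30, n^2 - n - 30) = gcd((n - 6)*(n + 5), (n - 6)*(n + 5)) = n^2 - n - 30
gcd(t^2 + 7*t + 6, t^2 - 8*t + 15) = 1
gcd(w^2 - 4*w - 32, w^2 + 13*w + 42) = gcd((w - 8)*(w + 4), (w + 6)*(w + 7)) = 1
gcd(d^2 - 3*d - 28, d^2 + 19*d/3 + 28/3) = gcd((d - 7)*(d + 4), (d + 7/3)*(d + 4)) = d + 4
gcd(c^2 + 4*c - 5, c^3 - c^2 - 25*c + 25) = c^2 + 4*c - 5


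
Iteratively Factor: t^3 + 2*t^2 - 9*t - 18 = (t + 2)*(t^2 - 9) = (t - 3)*(t + 2)*(t + 3)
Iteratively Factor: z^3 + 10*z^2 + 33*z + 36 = (z + 3)*(z^2 + 7*z + 12) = (z + 3)^2*(z + 4)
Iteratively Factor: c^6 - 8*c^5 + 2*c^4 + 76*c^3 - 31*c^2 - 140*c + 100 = (c + 2)*(c^5 - 10*c^4 + 22*c^3 + 32*c^2 - 95*c + 50) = (c - 1)*(c + 2)*(c^4 - 9*c^3 + 13*c^2 + 45*c - 50) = (c - 5)*(c - 1)*(c + 2)*(c^3 - 4*c^2 - 7*c + 10) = (c - 5)^2*(c - 1)*(c + 2)*(c^2 + c - 2) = (c - 5)^2*(c - 1)^2*(c + 2)*(c + 2)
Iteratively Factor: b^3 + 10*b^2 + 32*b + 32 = (b + 2)*(b^2 + 8*b + 16) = (b + 2)*(b + 4)*(b + 4)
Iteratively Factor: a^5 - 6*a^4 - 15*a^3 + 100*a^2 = (a - 5)*(a^4 - a^3 - 20*a^2) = (a - 5)^2*(a^3 + 4*a^2) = (a - 5)^2*(a + 4)*(a^2) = a*(a - 5)^2*(a + 4)*(a)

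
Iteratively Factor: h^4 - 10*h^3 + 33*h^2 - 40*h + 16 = (h - 4)*(h^3 - 6*h^2 + 9*h - 4) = (h - 4)*(h - 1)*(h^2 - 5*h + 4) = (h - 4)^2*(h - 1)*(h - 1)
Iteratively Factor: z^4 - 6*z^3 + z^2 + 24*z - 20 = (z + 2)*(z^3 - 8*z^2 + 17*z - 10) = (z - 1)*(z + 2)*(z^2 - 7*z + 10) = (z - 2)*(z - 1)*(z + 2)*(z - 5)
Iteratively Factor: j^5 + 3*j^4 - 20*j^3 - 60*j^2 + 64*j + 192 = (j - 4)*(j^4 + 7*j^3 + 8*j^2 - 28*j - 48) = (j - 4)*(j + 4)*(j^3 + 3*j^2 - 4*j - 12) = (j - 4)*(j + 3)*(j + 4)*(j^2 - 4) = (j - 4)*(j + 2)*(j + 3)*(j + 4)*(j - 2)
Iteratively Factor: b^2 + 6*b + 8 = (b + 4)*(b + 2)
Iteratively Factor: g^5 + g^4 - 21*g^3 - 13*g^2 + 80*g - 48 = (g + 3)*(g^4 - 2*g^3 - 15*g^2 + 32*g - 16) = (g - 4)*(g + 3)*(g^3 + 2*g^2 - 7*g + 4) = (g - 4)*(g + 3)*(g + 4)*(g^2 - 2*g + 1) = (g - 4)*(g - 1)*(g + 3)*(g + 4)*(g - 1)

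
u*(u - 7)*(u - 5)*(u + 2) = u^4 - 10*u^3 + 11*u^2 + 70*u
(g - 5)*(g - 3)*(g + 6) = g^3 - 2*g^2 - 33*g + 90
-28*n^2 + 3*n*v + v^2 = (-4*n + v)*(7*n + v)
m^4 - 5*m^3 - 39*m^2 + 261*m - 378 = (m - 6)*(m - 3)^2*(m + 7)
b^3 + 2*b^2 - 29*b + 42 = (b - 3)*(b - 2)*(b + 7)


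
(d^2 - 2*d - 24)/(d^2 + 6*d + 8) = (d - 6)/(d + 2)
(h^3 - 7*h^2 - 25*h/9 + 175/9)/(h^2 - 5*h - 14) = (h^2 - 25/9)/(h + 2)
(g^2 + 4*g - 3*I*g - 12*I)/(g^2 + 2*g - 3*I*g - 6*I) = (g + 4)/(g + 2)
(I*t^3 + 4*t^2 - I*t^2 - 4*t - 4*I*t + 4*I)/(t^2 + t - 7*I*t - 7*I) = (I*t^3 + t^2*(4 - I) - 4*t*(1 + I) + 4*I)/(t^2 + t*(1 - 7*I) - 7*I)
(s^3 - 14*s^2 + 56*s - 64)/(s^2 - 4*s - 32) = (s^2 - 6*s + 8)/(s + 4)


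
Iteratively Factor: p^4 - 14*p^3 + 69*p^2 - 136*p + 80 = (p - 1)*(p^3 - 13*p^2 + 56*p - 80) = (p - 4)*(p - 1)*(p^2 - 9*p + 20) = (p - 4)^2*(p - 1)*(p - 5)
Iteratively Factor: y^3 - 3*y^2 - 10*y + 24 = (y - 4)*(y^2 + y - 6) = (y - 4)*(y - 2)*(y + 3)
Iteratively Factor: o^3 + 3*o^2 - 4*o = (o - 1)*(o^2 + 4*o) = (o - 1)*(o + 4)*(o)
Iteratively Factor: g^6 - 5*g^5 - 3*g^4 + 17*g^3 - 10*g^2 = (g - 5)*(g^5 - 3*g^3 + 2*g^2) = g*(g - 5)*(g^4 - 3*g^2 + 2*g) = g*(g - 5)*(g + 2)*(g^3 - 2*g^2 + g) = g*(g - 5)*(g - 1)*(g + 2)*(g^2 - g) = g*(g - 5)*(g - 1)^2*(g + 2)*(g)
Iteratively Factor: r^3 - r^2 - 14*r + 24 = (r - 2)*(r^2 + r - 12) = (r - 3)*(r - 2)*(r + 4)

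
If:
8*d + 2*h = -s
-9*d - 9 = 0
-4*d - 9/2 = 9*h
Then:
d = -1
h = -1/18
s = 73/9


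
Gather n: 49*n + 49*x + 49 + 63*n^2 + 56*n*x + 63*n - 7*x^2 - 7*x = 63*n^2 + n*(56*x + 112) - 7*x^2 + 42*x + 49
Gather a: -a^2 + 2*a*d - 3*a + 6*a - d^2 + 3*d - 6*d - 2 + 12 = -a^2 + a*(2*d + 3) - d^2 - 3*d + 10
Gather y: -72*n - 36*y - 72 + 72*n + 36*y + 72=0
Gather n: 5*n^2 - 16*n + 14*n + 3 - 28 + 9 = 5*n^2 - 2*n - 16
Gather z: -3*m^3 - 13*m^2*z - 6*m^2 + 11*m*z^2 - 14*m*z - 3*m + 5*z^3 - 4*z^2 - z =-3*m^3 - 6*m^2 - 3*m + 5*z^3 + z^2*(11*m - 4) + z*(-13*m^2 - 14*m - 1)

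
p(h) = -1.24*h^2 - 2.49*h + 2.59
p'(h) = -2.48*h - 2.49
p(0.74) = 0.07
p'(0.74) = -4.33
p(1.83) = -6.12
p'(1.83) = -7.03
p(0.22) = 1.98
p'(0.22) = -3.04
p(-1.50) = 3.54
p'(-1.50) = 1.23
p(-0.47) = 3.49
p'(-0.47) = -1.32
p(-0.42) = 3.42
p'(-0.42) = -1.45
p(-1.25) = 3.76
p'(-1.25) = 0.61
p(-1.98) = 2.66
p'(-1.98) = 2.42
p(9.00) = -120.26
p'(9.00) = -24.81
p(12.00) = -205.85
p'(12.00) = -32.25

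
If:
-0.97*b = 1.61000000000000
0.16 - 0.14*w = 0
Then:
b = -1.66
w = 1.14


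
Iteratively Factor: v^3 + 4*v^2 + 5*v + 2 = (v + 1)*(v^2 + 3*v + 2) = (v + 1)^2*(v + 2)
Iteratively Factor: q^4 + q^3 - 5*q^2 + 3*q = (q - 1)*(q^3 + 2*q^2 - 3*q) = (q - 1)^2*(q^2 + 3*q) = (q - 1)^2*(q + 3)*(q)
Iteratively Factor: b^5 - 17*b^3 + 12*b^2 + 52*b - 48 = (b + 4)*(b^4 - 4*b^3 - b^2 + 16*b - 12) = (b - 3)*(b + 4)*(b^3 - b^2 - 4*b + 4) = (b - 3)*(b - 2)*(b + 4)*(b^2 + b - 2) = (b - 3)*(b - 2)*(b + 2)*(b + 4)*(b - 1)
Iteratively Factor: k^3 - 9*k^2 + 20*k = (k - 4)*(k^2 - 5*k) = (k - 5)*(k - 4)*(k)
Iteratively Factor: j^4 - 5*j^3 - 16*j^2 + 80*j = (j + 4)*(j^3 - 9*j^2 + 20*j) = j*(j + 4)*(j^2 - 9*j + 20) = j*(j - 4)*(j + 4)*(j - 5)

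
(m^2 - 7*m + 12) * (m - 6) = m^3 - 13*m^2 + 54*m - 72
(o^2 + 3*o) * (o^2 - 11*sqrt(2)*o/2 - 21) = o^4 - 11*sqrt(2)*o^3/2 + 3*o^3 - 33*sqrt(2)*o^2/2 - 21*o^2 - 63*o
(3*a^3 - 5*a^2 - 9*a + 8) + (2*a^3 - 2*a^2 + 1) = 5*a^3 - 7*a^2 - 9*a + 9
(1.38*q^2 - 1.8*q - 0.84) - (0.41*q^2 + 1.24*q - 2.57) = 0.97*q^2 - 3.04*q + 1.73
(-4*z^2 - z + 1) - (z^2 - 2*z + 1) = -5*z^2 + z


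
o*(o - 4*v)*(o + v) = o^3 - 3*o^2*v - 4*o*v^2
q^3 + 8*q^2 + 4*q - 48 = (q - 2)*(q + 4)*(q + 6)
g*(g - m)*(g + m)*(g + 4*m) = g^4 + 4*g^3*m - g^2*m^2 - 4*g*m^3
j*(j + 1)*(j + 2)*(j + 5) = j^4 + 8*j^3 + 17*j^2 + 10*j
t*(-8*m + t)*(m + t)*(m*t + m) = -8*m^3*t^2 - 8*m^3*t - 7*m^2*t^3 - 7*m^2*t^2 + m*t^4 + m*t^3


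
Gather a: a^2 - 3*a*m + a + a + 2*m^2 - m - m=a^2 + a*(2 - 3*m) + 2*m^2 - 2*m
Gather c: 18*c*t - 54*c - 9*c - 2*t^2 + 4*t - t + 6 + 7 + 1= c*(18*t - 63) - 2*t^2 + 3*t + 14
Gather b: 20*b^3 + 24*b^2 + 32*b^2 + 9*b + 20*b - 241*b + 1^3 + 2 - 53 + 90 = 20*b^3 + 56*b^2 - 212*b + 40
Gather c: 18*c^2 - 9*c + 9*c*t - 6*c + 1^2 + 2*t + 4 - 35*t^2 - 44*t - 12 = 18*c^2 + c*(9*t - 15) - 35*t^2 - 42*t - 7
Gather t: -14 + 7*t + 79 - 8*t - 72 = -t - 7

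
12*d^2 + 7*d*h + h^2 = (3*d + h)*(4*d + h)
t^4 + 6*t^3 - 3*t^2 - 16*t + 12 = (t - 1)^2*(t + 2)*(t + 6)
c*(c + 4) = c^2 + 4*c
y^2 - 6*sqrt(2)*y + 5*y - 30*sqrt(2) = (y + 5)*(y - 6*sqrt(2))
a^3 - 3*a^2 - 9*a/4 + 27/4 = (a - 3)*(a - 3/2)*(a + 3/2)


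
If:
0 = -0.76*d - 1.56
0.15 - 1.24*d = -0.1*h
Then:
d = -2.05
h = -26.95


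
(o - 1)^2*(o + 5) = o^3 + 3*o^2 - 9*o + 5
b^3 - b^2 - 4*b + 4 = (b - 2)*(b - 1)*(b + 2)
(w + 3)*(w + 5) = w^2 + 8*w + 15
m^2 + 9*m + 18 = (m + 3)*(m + 6)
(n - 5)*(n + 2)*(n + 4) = n^3 + n^2 - 22*n - 40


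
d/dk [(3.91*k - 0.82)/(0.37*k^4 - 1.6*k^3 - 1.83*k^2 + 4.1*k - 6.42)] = (-4.3401*k^4 + 13.7256*k^3 + 3.2193*k^2 - 3.0012*k - 21.7402)/(0.1369*k^8 - 1.184*k^7 + 1.2058*k^6 + 8.89*k^5 - 14.5219*k^4 + 5.538*k^3 + 40.3072*k^2 - 52.644*k + 41.2164)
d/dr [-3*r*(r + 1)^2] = 3*(-3*r - 1)*(r + 1)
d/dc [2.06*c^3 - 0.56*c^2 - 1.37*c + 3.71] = 6.18*c^2 - 1.12*c - 1.37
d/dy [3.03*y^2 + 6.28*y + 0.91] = 6.06*y + 6.28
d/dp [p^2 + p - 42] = 2*p + 1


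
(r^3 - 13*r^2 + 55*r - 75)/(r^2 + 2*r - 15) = (r^2 - 10*r + 25)/(r + 5)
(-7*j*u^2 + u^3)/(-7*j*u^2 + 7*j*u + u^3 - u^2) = u/(u - 1)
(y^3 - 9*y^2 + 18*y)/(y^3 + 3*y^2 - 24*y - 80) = y*(y^2 - 9*y + 18)/(y^3 + 3*y^2 - 24*y - 80)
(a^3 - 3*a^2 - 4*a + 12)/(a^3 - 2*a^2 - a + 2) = (a^2 - a - 6)/(a^2 - 1)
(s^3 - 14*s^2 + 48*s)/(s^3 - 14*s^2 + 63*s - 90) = s*(s - 8)/(s^2 - 8*s + 15)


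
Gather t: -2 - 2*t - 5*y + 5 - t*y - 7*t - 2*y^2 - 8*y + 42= t*(-y - 9) - 2*y^2 - 13*y + 45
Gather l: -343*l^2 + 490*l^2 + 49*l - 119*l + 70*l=147*l^2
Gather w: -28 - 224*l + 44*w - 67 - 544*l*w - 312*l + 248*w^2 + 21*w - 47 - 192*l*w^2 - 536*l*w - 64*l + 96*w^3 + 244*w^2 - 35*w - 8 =-600*l + 96*w^3 + w^2*(492 - 192*l) + w*(30 - 1080*l) - 150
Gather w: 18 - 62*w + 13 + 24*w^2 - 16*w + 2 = 24*w^2 - 78*w + 33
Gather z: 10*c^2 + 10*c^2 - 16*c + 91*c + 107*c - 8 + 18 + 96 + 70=20*c^2 + 182*c + 176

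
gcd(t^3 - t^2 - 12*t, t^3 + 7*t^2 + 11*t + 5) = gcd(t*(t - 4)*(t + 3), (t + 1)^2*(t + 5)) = 1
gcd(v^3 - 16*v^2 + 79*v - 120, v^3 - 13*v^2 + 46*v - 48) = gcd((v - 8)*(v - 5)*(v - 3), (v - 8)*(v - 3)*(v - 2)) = v^2 - 11*v + 24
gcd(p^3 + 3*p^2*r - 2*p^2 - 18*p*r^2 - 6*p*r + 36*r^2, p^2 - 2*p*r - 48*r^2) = p + 6*r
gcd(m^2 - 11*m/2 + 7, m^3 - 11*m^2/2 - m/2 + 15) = m - 2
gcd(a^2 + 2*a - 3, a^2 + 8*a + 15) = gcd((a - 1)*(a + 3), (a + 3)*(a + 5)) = a + 3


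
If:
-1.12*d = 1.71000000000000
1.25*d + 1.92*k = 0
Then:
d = -1.53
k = 0.99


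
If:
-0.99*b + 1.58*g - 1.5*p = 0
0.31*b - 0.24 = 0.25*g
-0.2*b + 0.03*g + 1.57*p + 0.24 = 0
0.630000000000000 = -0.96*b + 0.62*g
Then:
No Solution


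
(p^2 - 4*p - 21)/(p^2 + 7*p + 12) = (p - 7)/(p + 4)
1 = 1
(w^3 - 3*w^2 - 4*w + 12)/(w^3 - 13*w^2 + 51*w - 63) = (w^2 - 4)/(w^2 - 10*w + 21)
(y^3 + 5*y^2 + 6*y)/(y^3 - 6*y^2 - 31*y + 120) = y*(y^2 + 5*y + 6)/(y^3 - 6*y^2 - 31*y + 120)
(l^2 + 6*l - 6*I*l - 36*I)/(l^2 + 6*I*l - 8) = (l^2 + 6*l*(1 - I) - 36*I)/(l^2 + 6*I*l - 8)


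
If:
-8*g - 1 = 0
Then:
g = -1/8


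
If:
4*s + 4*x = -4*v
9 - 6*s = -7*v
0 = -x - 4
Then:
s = 37/13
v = 15/13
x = -4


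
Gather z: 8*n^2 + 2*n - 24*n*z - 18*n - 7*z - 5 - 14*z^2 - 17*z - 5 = 8*n^2 - 16*n - 14*z^2 + z*(-24*n - 24) - 10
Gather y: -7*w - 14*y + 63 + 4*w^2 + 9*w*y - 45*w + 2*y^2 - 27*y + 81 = 4*w^2 - 52*w + 2*y^2 + y*(9*w - 41) + 144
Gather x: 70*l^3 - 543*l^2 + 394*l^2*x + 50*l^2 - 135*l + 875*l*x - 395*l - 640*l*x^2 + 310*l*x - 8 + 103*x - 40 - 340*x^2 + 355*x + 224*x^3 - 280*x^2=70*l^3 - 493*l^2 - 530*l + 224*x^3 + x^2*(-640*l - 620) + x*(394*l^2 + 1185*l + 458) - 48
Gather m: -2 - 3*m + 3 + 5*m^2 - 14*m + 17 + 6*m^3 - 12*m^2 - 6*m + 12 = 6*m^3 - 7*m^2 - 23*m + 30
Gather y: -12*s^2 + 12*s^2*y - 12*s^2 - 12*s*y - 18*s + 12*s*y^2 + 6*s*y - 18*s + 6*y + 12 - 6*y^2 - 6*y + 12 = -24*s^2 - 36*s + y^2*(12*s - 6) + y*(12*s^2 - 6*s) + 24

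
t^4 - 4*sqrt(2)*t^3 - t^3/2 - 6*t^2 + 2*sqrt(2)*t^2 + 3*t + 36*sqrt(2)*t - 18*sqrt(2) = (t - 1/2)*(t - 3*sqrt(2))^2*(t + 2*sqrt(2))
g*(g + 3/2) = g^2 + 3*g/2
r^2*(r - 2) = r^3 - 2*r^2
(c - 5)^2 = c^2 - 10*c + 25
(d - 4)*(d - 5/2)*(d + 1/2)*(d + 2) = d^4 - 4*d^3 - 21*d^2/4 + 37*d/2 + 10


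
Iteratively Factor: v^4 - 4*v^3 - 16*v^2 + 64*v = (v + 4)*(v^3 - 8*v^2 + 16*v) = (v - 4)*(v + 4)*(v^2 - 4*v) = v*(v - 4)*(v + 4)*(v - 4)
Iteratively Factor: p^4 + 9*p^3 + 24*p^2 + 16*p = (p + 4)*(p^3 + 5*p^2 + 4*p) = p*(p + 4)*(p^2 + 5*p + 4) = p*(p + 1)*(p + 4)*(p + 4)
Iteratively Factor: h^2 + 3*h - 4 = (h + 4)*(h - 1)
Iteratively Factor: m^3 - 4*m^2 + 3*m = (m)*(m^2 - 4*m + 3) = m*(m - 3)*(m - 1)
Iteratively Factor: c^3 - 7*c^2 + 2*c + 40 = (c - 5)*(c^2 - 2*c - 8) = (c - 5)*(c + 2)*(c - 4)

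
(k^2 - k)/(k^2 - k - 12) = k*(1 - k)/(-k^2 + k + 12)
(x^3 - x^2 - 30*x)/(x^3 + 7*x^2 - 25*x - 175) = x*(x - 6)/(x^2 + 2*x - 35)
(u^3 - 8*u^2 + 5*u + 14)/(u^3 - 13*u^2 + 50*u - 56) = (u + 1)/(u - 4)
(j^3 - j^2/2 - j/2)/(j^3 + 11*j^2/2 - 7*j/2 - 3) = j/(j + 6)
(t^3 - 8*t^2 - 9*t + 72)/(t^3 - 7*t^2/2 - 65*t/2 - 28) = 2*(t^2 - 9)/(2*t^2 + 9*t + 7)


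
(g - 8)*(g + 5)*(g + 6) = g^3 + 3*g^2 - 58*g - 240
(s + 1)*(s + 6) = s^2 + 7*s + 6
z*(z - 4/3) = z^2 - 4*z/3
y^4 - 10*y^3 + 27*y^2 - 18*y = y*(y - 6)*(y - 3)*(y - 1)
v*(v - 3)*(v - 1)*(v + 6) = v^4 + 2*v^3 - 21*v^2 + 18*v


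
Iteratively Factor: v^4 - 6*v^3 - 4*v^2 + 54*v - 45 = (v + 3)*(v^3 - 9*v^2 + 23*v - 15) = (v - 1)*(v + 3)*(v^2 - 8*v + 15) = (v - 5)*(v - 1)*(v + 3)*(v - 3)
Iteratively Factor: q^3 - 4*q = (q + 2)*(q^2 - 2*q) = q*(q + 2)*(q - 2)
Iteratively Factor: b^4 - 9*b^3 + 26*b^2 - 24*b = (b - 2)*(b^3 - 7*b^2 + 12*b) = (b - 4)*(b - 2)*(b^2 - 3*b) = b*(b - 4)*(b - 2)*(b - 3)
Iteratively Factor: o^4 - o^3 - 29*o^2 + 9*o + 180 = (o + 4)*(o^3 - 5*o^2 - 9*o + 45) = (o - 5)*(o + 4)*(o^2 - 9) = (o - 5)*(o - 3)*(o + 4)*(o + 3)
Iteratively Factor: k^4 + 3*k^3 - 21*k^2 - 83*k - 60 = (k - 5)*(k^3 + 8*k^2 + 19*k + 12) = (k - 5)*(k + 1)*(k^2 + 7*k + 12) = (k - 5)*(k + 1)*(k + 4)*(k + 3)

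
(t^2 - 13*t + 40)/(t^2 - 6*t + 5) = (t - 8)/(t - 1)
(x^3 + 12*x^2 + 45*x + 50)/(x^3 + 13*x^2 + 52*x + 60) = (x + 5)/(x + 6)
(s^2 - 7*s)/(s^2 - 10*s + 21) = s/(s - 3)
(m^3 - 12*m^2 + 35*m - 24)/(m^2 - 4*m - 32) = (m^2 - 4*m + 3)/(m + 4)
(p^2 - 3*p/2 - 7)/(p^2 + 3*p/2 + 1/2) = (2*p^2 - 3*p - 14)/(2*p^2 + 3*p + 1)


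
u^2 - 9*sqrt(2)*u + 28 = (u - 7*sqrt(2))*(u - 2*sqrt(2))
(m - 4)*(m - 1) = m^2 - 5*m + 4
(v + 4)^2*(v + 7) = v^3 + 15*v^2 + 72*v + 112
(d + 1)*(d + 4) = d^2 + 5*d + 4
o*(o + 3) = o^2 + 3*o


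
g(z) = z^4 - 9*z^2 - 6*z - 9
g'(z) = 4*z^3 - 18*z - 6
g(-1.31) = -13.64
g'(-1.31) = 8.59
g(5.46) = 578.67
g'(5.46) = 546.81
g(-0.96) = -10.69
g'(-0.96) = 7.74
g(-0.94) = -10.53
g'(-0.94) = 7.60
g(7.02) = 1933.91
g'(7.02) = 1251.43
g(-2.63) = -7.63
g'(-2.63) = -31.43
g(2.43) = -41.86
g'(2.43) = 7.66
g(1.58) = -34.72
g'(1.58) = -18.66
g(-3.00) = 9.00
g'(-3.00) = -60.00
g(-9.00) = 5877.00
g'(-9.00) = -2760.00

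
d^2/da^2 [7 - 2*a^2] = -4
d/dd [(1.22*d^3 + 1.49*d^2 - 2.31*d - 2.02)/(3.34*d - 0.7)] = (8.1496*d^3 + 2.4146*d^2 - 2.086*d + 8.3638)/(11.1556*d^2 - 4.676*d + 0.49)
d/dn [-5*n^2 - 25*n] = -10*n - 25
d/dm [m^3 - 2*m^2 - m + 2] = 3*m^2 - 4*m - 1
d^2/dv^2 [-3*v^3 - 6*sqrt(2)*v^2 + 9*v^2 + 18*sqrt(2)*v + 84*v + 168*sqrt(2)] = -18*v - 12*sqrt(2) + 18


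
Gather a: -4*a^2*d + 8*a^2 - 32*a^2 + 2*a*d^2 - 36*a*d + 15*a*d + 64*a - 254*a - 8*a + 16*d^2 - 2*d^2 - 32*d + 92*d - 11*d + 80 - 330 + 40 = a^2*(-4*d - 24) + a*(2*d^2 - 21*d - 198) + 14*d^2 + 49*d - 210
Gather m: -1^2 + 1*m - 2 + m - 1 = 2*m - 4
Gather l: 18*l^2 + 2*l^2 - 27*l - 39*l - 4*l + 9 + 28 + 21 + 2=20*l^2 - 70*l + 60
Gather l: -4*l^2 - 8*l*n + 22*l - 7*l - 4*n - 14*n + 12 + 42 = -4*l^2 + l*(15 - 8*n) - 18*n + 54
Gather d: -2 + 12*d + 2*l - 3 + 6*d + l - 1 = 18*d + 3*l - 6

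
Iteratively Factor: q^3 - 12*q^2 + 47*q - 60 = (q - 3)*(q^2 - 9*q + 20) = (q - 5)*(q - 3)*(q - 4)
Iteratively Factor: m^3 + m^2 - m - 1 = (m + 1)*(m^2 - 1) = (m - 1)*(m + 1)*(m + 1)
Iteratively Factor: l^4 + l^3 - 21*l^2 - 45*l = (l + 3)*(l^3 - 2*l^2 - 15*l) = l*(l + 3)*(l^2 - 2*l - 15) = l*(l - 5)*(l + 3)*(l + 3)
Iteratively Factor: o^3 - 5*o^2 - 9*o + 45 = (o - 3)*(o^2 - 2*o - 15) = (o - 5)*(o - 3)*(o + 3)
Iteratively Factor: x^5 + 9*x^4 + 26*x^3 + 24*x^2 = (x + 2)*(x^4 + 7*x^3 + 12*x^2) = (x + 2)*(x + 4)*(x^3 + 3*x^2) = (x + 2)*(x + 3)*(x + 4)*(x^2) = x*(x + 2)*(x + 3)*(x + 4)*(x)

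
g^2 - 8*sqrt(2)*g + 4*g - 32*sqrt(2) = (g + 4)*(g - 8*sqrt(2))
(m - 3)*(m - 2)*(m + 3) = m^3 - 2*m^2 - 9*m + 18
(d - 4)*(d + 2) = d^2 - 2*d - 8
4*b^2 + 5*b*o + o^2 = (b + o)*(4*b + o)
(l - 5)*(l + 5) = l^2 - 25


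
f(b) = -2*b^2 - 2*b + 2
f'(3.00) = -14.00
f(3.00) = -22.00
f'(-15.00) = 58.00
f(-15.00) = -418.00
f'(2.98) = -13.92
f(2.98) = -21.72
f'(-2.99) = 9.96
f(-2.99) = -9.90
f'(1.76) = -9.04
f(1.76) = -7.72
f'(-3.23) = 10.92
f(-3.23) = -12.41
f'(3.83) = -17.32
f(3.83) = -35.00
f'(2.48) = -11.92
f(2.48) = -15.26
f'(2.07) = -10.28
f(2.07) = -10.71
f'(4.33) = -19.32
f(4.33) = -44.16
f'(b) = -4*b - 2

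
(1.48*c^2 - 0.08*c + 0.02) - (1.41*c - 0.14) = 1.48*c^2 - 1.49*c + 0.16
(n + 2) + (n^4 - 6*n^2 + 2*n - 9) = n^4 - 6*n^2 + 3*n - 7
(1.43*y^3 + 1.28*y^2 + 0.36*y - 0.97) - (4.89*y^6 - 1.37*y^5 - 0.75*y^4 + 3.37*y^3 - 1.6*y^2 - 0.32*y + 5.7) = -4.89*y^6 + 1.37*y^5 + 0.75*y^4 - 1.94*y^3 + 2.88*y^2 + 0.68*y - 6.67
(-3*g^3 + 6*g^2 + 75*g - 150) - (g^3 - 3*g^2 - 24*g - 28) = -4*g^3 + 9*g^2 + 99*g - 122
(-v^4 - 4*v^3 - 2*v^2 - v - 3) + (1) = -v^4 - 4*v^3 - 2*v^2 - v - 2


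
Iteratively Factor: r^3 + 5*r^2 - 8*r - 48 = (r - 3)*(r^2 + 8*r + 16) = (r - 3)*(r + 4)*(r + 4)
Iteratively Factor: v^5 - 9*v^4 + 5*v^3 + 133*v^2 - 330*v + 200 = (v - 2)*(v^4 - 7*v^3 - 9*v^2 + 115*v - 100) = (v - 2)*(v - 1)*(v^3 - 6*v^2 - 15*v + 100) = (v - 5)*(v - 2)*(v - 1)*(v^2 - v - 20) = (v - 5)*(v - 2)*(v - 1)*(v + 4)*(v - 5)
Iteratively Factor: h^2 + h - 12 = (h - 3)*(h + 4)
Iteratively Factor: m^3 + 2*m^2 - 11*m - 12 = (m + 4)*(m^2 - 2*m - 3) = (m + 1)*(m + 4)*(m - 3)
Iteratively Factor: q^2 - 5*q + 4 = (q - 1)*(q - 4)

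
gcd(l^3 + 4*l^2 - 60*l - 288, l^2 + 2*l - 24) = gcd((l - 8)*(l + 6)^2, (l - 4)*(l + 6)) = l + 6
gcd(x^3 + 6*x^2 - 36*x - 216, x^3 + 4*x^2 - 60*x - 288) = x^2 + 12*x + 36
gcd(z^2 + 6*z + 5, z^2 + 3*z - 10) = z + 5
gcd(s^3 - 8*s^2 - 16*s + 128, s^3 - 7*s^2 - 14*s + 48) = s - 8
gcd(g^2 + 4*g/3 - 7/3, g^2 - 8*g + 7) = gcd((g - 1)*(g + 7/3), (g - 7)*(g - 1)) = g - 1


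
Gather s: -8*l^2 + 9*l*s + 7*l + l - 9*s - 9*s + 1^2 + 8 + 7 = -8*l^2 + 8*l + s*(9*l - 18) + 16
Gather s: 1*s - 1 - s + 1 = 0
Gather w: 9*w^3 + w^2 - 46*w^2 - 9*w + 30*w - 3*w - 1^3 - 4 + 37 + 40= 9*w^3 - 45*w^2 + 18*w + 72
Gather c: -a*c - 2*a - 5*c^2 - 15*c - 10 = -2*a - 5*c^2 + c*(-a - 15) - 10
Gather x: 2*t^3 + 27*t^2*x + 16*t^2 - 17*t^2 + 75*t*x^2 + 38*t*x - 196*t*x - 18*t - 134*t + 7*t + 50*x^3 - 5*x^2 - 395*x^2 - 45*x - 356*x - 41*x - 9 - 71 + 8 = 2*t^3 - t^2 - 145*t + 50*x^3 + x^2*(75*t - 400) + x*(27*t^2 - 158*t - 442) - 72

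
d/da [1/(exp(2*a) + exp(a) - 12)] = (-2*exp(a) - 1)*exp(a)/(exp(2*a) + exp(a) - 12)^2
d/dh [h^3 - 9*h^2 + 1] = 3*h*(h - 6)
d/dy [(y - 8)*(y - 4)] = 2*y - 12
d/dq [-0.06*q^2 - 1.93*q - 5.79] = -0.12*q - 1.93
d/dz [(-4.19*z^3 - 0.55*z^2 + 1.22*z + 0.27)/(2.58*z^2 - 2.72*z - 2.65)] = (-10.8102*z^4 + 22.7936*z^3 + 31.6589*z^2 + 1.5218*z - 2.4986)/(6.6564*z^4 - 14.0352*z^3 - 6.2756*z^2 + 14.416*z + 7.0225)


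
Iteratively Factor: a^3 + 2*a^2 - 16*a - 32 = (a + 2)*(a^2 - 16) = (a + 2)*(a + 4)*(a - 4)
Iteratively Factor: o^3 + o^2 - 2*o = (o)*(o^2 + o - 2) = o*(o + 2)*(o - 1)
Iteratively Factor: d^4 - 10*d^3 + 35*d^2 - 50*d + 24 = (d - 4)*(d^3 - 6*d^2 + 11*d - 6) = (d - 4)*(d - 3)*(d^2 - 3*d + 2) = (d - 4)*(d - 3)*(d - 1)*(d - 2)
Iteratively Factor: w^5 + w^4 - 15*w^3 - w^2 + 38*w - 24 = (w - 3)*(w^4 + 4*w^3 - 3*w^2 - 10*w + 8) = (w - 3)*(w + 2)*(w^3 + 2*w^2 - 7*w + 4) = (w - 3)*(w - 1)*(w + 2)*(w^2 + 3*w - 4) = (w - 3)*(w - 1)^2*(w + 2)*(w + 4)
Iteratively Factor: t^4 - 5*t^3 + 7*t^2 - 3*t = (t - 3)*(t^3 - 2*t^2 + t) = (t - 3)*(t - 1)*(t^2 - t) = t*(t - 3)*(t - 1)*(t - 1)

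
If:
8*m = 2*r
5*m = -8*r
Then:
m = 0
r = 0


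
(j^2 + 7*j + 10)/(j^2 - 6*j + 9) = (j^2 + 7*j + 10)/(j^2 - 6*j + 9)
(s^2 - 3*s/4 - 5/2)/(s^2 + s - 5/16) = 4*(s - 2)/(4*s - 1)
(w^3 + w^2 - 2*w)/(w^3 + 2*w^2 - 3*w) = (w + 2)/(w + 3)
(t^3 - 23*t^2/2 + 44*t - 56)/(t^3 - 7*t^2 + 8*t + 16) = (t - 7/2)/(t + 1)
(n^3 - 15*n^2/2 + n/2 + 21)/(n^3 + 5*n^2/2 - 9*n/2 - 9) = (n - 7)/(n + 3)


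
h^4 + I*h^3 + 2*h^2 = h^2*(h - I)*(h + 2*I)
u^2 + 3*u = u*(u + 3)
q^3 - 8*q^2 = q^2*(q - 8)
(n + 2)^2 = n^2 + 4*n + 4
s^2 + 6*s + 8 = (s + 2)*(s + 4)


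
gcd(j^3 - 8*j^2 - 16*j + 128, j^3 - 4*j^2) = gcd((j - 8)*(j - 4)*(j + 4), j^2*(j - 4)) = j - 4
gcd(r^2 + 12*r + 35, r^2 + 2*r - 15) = r + 5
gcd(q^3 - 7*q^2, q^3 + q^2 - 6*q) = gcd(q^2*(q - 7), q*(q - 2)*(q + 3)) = q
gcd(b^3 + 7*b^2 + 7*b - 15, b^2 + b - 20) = b + 5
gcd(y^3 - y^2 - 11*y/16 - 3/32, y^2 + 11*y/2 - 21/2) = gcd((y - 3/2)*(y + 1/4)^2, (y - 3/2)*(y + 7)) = y - 3/2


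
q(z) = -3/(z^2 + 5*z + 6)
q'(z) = -3*(-2*z - 5)/(z^2 + 5*z + 6)^2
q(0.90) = -0.27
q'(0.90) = 0.16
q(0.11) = -0.46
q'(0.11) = 0.36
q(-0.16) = -0.57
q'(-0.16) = 0.51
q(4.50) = -0.06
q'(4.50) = 0.02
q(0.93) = -0.26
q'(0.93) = 0.16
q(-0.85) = -1.21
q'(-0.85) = 1.62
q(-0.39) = -0.71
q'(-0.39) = 0.72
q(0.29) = -0.40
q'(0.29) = 0.29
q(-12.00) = -0.03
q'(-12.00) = -0.00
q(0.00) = -0.50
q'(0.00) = 0.42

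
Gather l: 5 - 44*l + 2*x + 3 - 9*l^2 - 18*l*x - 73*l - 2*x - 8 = -9*l^2 + l*(-18*x - 117)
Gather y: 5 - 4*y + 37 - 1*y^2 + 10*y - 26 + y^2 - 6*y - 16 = 0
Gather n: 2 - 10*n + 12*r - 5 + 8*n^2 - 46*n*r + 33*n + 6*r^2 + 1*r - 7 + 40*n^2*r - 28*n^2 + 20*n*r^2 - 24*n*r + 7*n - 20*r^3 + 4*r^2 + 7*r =n^2*(40*r - 20) + n*(20*r^2 - 70*r + 30) - 20*r^3 + 10*r^2 + 20*r - 10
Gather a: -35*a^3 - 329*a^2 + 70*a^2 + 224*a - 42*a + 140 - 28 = -35*a^3 - 259*a^2 + 182*a + 112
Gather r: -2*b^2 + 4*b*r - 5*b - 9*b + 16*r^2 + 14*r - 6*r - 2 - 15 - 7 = -2*b^2 - 14*b + 16*r^2 + r*(4*b + 8) - 24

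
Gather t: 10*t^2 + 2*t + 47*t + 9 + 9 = 10*t^2 + 49*t + 18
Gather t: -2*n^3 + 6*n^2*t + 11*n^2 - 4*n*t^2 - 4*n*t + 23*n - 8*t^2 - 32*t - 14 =-2*n^3 + 11*n^2 + 23*n + t^2*(-4*n - 8) + t*(6*n^2 - 4*n - 32) - 14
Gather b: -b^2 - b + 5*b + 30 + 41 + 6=-b^2 + 4*b + 77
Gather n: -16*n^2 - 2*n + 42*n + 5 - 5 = -16*n^2 + 40*n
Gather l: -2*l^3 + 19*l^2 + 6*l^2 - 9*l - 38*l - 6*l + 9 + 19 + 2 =-2*l^3 + 25*l^2 - 53*l + 30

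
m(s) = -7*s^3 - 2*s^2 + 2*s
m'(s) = -21*s^2 - 4*s + 2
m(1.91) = -52.25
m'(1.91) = -82.25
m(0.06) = 0.11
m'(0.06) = 1.68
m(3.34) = -276.45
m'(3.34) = -245.63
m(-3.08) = 179.39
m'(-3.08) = -184.89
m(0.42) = -0.03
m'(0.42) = -3.38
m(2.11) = -70.44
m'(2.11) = -99.93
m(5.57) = -1260.57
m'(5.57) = -671.80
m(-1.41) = 12.83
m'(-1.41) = -34.11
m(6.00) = -1572.00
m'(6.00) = -778.00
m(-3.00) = 165.00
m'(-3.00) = -175.00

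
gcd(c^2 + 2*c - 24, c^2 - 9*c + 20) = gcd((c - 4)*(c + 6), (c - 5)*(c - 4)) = c - 4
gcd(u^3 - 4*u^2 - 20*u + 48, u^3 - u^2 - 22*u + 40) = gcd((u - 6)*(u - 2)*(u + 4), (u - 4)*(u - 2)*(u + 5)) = u - 2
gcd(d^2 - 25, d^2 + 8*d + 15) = d + 5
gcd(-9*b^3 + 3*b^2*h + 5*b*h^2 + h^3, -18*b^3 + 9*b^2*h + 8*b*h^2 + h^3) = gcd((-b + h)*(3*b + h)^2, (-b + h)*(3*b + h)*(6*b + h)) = 3*b^2 - 2*b*h - h^2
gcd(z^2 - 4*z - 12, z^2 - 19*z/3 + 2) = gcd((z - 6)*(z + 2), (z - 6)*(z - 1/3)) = z - 6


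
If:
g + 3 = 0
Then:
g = -3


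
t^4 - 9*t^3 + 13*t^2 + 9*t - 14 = (t - 7)*(t - 2)*(t - 1)*(t + 1)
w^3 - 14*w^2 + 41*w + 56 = (w - 8)*(w - 7)*(w + 1)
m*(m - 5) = m^2 - 5*m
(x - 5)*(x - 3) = x^2 - 8*x + 15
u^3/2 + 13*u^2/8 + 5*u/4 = u*(u/2 + 1)*(u + 5/4)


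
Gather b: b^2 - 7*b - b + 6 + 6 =b^2 - 8*b + 12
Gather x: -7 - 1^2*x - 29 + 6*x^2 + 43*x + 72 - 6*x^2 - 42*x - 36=0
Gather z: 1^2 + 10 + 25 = 36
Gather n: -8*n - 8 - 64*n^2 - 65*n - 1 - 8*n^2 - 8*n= -72*n^2 - 81*n - 9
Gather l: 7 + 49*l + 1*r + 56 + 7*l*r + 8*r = l*(7*r + 49) + 9*r + 63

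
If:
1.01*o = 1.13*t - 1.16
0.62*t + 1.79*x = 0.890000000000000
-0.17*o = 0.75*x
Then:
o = 1.71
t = 2.55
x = -0.39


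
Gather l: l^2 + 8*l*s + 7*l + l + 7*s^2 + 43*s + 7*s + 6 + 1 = l^2 + l*(8*s + 8) + 7*s^2 + 50*s + 7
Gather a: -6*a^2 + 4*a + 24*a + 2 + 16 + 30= -6*a^2 + 28*a + 48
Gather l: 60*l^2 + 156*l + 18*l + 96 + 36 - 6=60*l^2 + 174*l + 126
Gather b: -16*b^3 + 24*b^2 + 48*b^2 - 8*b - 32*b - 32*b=-16*b^3 + 72*b^2 - 72*b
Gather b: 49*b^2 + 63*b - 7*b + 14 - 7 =49*b^2 + 56*b + 7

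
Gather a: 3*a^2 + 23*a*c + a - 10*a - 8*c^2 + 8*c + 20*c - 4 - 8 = 3*a^2 + a*(23*c - 9) - 8*c^2 + 28*c - 12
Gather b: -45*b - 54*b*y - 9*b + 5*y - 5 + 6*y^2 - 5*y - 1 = b*(-54*y - 54) + 6*y^2 - 6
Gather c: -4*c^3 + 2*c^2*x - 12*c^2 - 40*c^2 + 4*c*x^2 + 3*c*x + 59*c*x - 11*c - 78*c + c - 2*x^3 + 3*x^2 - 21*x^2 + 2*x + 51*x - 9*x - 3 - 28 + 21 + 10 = -4*c^3 + c^2*(2*x - 52) + c*(4*x^2 + 62*x - 88) - 2*x^3 - 18*x^2 + 44*x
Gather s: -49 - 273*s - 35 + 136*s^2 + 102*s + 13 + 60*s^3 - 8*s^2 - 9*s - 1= 60*s^3 + 128*s^2 - 180*s - 72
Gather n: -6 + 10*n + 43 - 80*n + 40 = 77 - 70*n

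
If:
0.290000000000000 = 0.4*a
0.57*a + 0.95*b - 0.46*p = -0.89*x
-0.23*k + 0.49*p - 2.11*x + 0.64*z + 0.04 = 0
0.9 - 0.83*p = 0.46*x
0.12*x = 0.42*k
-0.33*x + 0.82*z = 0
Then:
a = 0.72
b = -0.22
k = 0.07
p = 0.94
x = 0.26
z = 0.11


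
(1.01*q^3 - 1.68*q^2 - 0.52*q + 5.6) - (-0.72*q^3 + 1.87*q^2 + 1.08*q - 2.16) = 1.73*q^3 - 3.55*q^2 - 1.6*q + 7.76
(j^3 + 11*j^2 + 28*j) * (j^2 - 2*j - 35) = j^5 + 9*j^4 - 29*j^3 - 441*j^2 - 980*j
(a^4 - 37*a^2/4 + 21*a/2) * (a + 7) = a^5 + 7*a^4 - 37*a^3/4 - 217*a^2/4 + 147*a/2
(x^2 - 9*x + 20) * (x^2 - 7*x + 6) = x^4 - 16*x^3 + 89*x^2 - 194*x + 120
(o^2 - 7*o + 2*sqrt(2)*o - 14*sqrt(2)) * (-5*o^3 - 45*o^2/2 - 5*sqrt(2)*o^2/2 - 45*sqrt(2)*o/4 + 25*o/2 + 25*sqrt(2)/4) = -5*o^5 - 25*sqrt(2)*o^4/2 + 25*o^4/2 + 125*sqrt(2)*o^3/4 + 160*o^3 - 125*o^2/2 + 425*sqrt(2)*o^2 - 875*sqrt(2)*o/4 + 340*o - 175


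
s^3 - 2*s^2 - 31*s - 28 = (s - 7)*(s + 1)*(s + 4)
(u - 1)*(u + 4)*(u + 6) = u^3 + 9*u^2 + 14*u - 24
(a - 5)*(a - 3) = a^2 - 8*a + 15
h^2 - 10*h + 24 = (h - 6)*(h - 4)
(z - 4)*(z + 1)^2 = z^3 - 2*z^2 - 7*z - 4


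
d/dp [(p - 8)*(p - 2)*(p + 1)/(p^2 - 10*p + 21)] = (p^4 - 20*p^3 + 147*p^2 - 410*p + 286)/(p^4 - 20*p^3 + 142*p^2 - 420*p + 441)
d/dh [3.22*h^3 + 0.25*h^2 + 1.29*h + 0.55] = 9.66*h^2 + 0.5*h + 1.29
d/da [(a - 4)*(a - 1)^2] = 3*(a - 3)*(a - 1)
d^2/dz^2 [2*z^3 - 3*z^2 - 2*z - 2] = 12*z - 6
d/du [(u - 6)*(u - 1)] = 2*u - 7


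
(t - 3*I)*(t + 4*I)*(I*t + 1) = I*t^3 + 13*I*t + 12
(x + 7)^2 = x^2 + 14*x + 49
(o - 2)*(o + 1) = o^2 - o - 2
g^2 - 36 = (g - 6)*(g + 6)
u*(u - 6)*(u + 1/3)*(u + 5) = u^4 - 2*u^3/3 - 91*u^2/3 - 10*u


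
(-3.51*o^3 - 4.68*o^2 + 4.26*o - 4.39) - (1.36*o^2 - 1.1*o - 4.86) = -3.51*o^3 - 6.04*o^2 + 5.36*o + 0.470000000000001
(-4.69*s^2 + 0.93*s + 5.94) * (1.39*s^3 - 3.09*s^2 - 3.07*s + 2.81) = -6.5191*s^5 + 15.7848*s^4 + 19.7812*s^3 - 34.3886*s^2 - 15.6225*s + 16.6914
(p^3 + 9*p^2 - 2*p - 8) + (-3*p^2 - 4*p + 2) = p^3 + 6*p^2 - 6*p - 6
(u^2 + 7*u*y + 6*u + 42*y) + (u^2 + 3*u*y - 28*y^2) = 2*u^2 + 10*u*y + 6*u - 28*y^2 + 42*y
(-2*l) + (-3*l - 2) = -5*l - 2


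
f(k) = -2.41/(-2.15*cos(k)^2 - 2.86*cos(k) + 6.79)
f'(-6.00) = 1.11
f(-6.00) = -1.17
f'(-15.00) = 0.01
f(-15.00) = -0.31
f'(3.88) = 0.01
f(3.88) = -0.31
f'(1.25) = 0.30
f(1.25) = -0.42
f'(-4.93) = 0.24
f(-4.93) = -0.40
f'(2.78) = -0.02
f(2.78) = -0.32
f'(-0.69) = -0.87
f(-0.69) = -0.73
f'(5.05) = -0.31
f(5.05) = -0.43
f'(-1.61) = -0.14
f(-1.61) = -0.35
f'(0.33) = 1.16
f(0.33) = -1.12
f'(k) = -2.41*(-4.3*sin(k)*cos(k) - 2.86*sin(k))/(-2.15*cos(k)^2 - 2.86*cos(k) + 6.79)^2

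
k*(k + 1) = k^2 + k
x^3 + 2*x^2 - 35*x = x*(x - 5)*(x + 7)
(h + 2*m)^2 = h^2 + 4*h*m + 4*m^2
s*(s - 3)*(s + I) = s^3 - 3*s^2 + I*s^2 - 3*I*s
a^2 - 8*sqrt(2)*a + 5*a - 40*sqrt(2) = (a + 5)*(a - 8*sqrt(2))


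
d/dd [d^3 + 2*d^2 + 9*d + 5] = 3*d^2 + 4*d + 9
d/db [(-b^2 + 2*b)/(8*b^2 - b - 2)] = (-15*b^2 + 4*b - 4)/(64*b^4 - 16*b^3 - 31*b^2 + 4*b + 4)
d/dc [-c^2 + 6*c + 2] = 6 - 2*c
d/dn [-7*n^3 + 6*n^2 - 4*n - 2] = -21*n^2 + 12*n - 4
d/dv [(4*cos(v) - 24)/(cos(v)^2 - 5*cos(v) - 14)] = 4*(cos(v)^2 - 12*cos(v) + 44)*sin(v)/(sin(v)^2 + 5*cos(v) + 13)^2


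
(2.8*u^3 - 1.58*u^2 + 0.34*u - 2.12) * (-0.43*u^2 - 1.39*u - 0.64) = -1.204*u^5 - 3.2126*u^4 + 0.258*u^3 + 1.4502*u^2 + 2.7292*u + 1.3568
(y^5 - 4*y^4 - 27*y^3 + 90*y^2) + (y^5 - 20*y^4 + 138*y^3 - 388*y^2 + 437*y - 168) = 2*y^5 - 24*y^4 + 111*y^3 - 298*y^2 + 437*y - 168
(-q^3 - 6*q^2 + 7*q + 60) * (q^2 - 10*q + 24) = -q^5 + 4*q^4 + 43*q^3 - 154*q^2 - 432*q + 1440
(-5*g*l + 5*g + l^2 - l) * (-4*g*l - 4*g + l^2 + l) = 20*g^2*l^2 - 20*g^2 - 9*g*l^3 + 9*g*l + l^4 - l^2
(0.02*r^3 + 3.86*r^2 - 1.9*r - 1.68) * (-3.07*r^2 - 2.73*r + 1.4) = -0.0614*r^5 - 11.9048*r^4 - 4.6768*r^3 + 15.7486*r^2 + 1.9264*r - 2.352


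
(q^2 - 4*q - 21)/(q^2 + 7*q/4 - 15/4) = 4*(q - 7)/(4*q - 5)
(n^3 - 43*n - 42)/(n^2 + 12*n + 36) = (n^2 - 6*n - 7)/(n + 6)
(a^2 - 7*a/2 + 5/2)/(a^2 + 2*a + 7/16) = 8*(2*a^2 - 7*a + 5)/(16*a^2 + 32*a + 7)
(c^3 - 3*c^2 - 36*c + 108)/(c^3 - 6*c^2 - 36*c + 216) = (c - 3)/(c - 6)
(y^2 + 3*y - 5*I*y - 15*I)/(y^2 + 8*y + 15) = (y - 5*I)/(y + 5)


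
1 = 1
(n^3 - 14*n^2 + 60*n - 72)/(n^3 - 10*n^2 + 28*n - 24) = (n - 6)/(n - 2)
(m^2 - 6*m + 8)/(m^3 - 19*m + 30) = (m - 4)/(m^2 + 2*m - 15)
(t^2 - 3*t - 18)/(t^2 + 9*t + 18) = (t - 6)/(t + 6)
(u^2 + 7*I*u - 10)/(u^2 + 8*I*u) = (u^2 + 7*I*u - 10)/(u*(u + 8*I))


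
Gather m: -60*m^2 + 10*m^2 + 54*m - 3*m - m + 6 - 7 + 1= -50*m^2 + 50*m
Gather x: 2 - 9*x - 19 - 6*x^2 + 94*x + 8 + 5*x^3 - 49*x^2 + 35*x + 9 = 5*x^3 - 55*x^2 + 120*x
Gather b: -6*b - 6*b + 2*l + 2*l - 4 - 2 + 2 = -12*b + 4*l - 4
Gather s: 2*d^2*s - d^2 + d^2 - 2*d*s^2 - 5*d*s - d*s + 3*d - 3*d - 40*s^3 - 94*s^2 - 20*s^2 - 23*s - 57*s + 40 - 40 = -40*s^3 + s^2*(-2*d - 114) + s*(2*d^2 - 6*d - 80)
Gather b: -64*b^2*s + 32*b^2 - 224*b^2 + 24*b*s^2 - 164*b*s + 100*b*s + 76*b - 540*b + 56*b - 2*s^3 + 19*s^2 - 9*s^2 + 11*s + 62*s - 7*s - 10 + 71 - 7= b^2*(-64*s - 192) + b*(24*s^2 - 64*s - 408) - 2*s^3 + 10*s^2 + 66*s + 54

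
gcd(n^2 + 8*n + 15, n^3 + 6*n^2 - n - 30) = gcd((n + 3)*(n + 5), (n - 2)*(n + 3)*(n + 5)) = n^2 + 8*n + 15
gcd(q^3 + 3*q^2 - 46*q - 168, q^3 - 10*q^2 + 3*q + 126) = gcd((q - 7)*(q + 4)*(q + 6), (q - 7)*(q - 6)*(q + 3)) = q - 7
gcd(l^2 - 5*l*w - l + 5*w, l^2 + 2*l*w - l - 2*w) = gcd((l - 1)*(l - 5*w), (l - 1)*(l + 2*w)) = l - 1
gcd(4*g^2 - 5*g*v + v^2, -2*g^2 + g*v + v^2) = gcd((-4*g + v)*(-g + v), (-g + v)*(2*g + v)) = -g + v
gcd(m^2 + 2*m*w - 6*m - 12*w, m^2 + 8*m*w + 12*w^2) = m + 2*w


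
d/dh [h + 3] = 1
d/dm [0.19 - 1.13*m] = -1.13000000000000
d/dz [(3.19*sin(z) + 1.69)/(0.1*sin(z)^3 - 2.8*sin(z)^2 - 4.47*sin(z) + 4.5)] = (-0.638*sin(z)^3 + 8.425*sin(z)^2 + 9.464*sin(z) + 21.9093)*cos(z)/(0.01*sin(z)^6 - 0.56*sin(z)^5 + 6.946*sin(z)^4 + 25.932*sin(z)^3 - 5.2191*sin(z)^2 - 40.23*sin(z) + 20.25)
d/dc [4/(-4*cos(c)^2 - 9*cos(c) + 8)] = -4*(8*cos(c) + 9)*sin(c)/(4*cos(c)^2 + 9*cos(c) - 8)^2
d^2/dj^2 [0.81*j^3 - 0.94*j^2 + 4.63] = 4.86*j - 1.88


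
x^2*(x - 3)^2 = x^4 - 6*x^3 + 9*x^2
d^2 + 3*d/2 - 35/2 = (d - 7/2)*(d + 5)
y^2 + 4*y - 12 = (y - 2)*(y + 6)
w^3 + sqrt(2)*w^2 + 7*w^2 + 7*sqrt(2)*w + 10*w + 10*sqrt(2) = (w + 2)*(w + 5)*(w + sqrt(2))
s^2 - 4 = (s - 2)*(s + 2)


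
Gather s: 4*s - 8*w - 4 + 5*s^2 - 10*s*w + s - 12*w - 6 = 5*s^2 + s*(5 - 10*w) - 20*w - 10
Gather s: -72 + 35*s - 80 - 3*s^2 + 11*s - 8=-3*s^2 + 46*s - 160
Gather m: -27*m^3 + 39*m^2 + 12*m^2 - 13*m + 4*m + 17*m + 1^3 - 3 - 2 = -27*m^3 + 51*m^2 + 8*m - 4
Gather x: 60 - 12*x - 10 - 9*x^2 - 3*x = -9*x^2 - 15*x + 50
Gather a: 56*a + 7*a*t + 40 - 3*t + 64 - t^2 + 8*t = a*(7*t + 56) - t^2 + 5*t + 104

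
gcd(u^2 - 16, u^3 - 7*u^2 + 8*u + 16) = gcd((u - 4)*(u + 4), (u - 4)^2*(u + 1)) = u - 4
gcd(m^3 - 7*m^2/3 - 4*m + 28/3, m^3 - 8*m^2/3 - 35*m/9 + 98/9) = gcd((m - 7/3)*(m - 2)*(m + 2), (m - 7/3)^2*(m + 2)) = m^2 - m/3 - 14/3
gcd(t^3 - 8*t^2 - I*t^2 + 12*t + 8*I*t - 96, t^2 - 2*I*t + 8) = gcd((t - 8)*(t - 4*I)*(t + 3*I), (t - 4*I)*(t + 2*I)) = t - 4*I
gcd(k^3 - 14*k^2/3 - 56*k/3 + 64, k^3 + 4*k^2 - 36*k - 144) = k^2 - 2*k - 24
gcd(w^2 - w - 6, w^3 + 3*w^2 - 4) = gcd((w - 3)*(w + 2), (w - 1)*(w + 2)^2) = w + 2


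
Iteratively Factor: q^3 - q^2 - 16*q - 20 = (q + 2)*(q^2 - 3*q - 10) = (q + 2)^2*(q - 5)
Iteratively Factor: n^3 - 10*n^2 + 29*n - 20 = (n - 4)*(n^2 - 6*n + 5) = (n - 4)*(n - 1)*(n - 5)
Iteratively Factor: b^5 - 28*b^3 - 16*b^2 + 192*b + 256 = (b - 4)*(b^4 + 4*b^3 - 12*b^2 - 64*b - 64) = (b - 4)^2*(b^3 + 8*b^2 + 20*b + 16) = (b - 4)^2*(b + 4)*(b^2 + 4*b + 4) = (b - 4)^2*(b + 2)*(b + 4)*(b + 2)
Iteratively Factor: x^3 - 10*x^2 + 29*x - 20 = (x - 1)*(x^2 - 9*x + 20) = (x - 5)*(x - 1)*(x - 4)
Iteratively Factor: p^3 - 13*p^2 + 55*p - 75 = (p - 5)*(p^2 - 8*p + 15) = (p - 5)^2*(p - 3)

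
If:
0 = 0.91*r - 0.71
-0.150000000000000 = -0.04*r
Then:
No Solution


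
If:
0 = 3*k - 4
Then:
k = 4/3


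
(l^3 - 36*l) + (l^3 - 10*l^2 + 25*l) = 2*l^3 - 10*l^2 - 11*l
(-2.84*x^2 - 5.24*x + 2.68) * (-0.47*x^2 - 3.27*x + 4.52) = 1.3348*x^4 + 11.7496*x^3 + 3.0384*x^2 - 32.4484*x + 12.1136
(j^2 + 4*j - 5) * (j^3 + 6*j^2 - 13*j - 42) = j^5 + 10*j^4 + 6*j^3 - 124*j^2 - 103*j + 210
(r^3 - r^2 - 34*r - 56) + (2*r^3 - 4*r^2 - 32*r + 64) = 3*r^3 - 5*r^2 - 66*r + 8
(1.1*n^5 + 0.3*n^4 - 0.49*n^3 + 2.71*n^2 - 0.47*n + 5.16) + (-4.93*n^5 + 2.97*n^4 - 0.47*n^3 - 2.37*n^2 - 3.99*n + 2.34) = -3.83*n^5 + 3.27*n^4 - 0.96*n^3 + 0.34*n^2 - 4.46*n + 7.5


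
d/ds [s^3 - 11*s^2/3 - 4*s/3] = 3*s^2 - 22*s/3 - 4/3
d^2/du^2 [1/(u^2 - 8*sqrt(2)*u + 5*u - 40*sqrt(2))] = 2*(-u^2 - 5*u + 8*sqrt(2)*u + (2*u - 8*sqrt(2) + 5)^2 + 40*sqrt(2))/(u^2 - 8*sqrt(2)*u + 5*u - 40*sqrt(2))^3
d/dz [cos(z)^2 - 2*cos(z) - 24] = 2*(1 - cos(z))*sin(z)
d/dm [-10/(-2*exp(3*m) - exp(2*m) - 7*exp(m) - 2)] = (-60*exp(2*m) - 20*exp(m) - 70)*exp(m)/(2*exp(3*m) + exp(2*m) + 7*exp(m) + 2)^2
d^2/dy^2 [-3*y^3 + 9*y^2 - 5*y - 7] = 18 - 18*y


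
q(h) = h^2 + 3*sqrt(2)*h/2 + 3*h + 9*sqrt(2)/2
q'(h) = 2*h + 3*sqrt(2)/2 + 3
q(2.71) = 27.59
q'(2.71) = 10.54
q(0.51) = 9.24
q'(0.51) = 6.14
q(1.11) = 13.28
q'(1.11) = 7.34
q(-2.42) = -0.17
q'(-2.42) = 0.28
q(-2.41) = -0.17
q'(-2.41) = 0.30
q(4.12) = 44.44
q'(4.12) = 13.36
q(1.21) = 14.02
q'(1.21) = 7.54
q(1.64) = 17.45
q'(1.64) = 8.40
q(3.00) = 30.73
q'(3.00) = 11.12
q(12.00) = 211.82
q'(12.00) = 29.12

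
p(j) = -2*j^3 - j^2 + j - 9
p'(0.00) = 1.00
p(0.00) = -9.00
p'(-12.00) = -839.00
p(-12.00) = 3291.00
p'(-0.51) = 0.46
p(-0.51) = -9.50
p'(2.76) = -50.23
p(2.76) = -55.91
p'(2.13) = -30.48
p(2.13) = -30.73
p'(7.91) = -390.23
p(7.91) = -1053.49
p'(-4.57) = -115.17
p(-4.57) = 156.43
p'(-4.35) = -103.84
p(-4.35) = 132.35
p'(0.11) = 0.71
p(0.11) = -8.90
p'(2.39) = -38.05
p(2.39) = -39.63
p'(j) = -6*j^2 - 2*j + 1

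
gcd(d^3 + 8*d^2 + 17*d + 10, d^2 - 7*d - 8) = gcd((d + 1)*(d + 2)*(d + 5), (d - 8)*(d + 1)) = d + 1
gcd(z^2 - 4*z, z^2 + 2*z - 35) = 1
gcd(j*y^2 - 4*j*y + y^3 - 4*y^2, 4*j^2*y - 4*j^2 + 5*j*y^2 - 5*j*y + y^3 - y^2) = j + y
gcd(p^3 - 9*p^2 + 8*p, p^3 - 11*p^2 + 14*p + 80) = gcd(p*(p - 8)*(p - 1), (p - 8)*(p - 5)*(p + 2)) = p - 8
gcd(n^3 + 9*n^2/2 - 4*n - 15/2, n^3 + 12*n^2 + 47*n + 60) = n + 5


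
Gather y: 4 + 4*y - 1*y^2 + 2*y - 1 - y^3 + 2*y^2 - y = -y^3 + y^2 + 5*y + 3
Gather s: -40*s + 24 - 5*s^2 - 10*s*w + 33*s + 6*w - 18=-5*s^2 + s*(-10*w - 7) + 6*w + 6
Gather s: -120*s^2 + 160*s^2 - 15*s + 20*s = 40*s^2 + 5*s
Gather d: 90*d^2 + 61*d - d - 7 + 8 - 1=90*d^2 + 60*d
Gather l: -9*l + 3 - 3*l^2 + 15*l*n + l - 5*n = -3*l^2 + l*(15*n - 8) - 5*n + 3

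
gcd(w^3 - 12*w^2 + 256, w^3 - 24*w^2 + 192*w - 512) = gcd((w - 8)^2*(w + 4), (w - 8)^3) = w^2 - 16*w + 64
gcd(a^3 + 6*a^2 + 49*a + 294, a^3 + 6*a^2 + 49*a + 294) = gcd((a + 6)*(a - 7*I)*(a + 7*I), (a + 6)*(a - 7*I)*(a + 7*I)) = a^3 + 6*a^2 + 49*a + 294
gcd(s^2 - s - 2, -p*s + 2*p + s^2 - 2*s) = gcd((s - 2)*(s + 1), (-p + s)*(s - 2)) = s - 2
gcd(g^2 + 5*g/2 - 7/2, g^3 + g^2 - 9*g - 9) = 1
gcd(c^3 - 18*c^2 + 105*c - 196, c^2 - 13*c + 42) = c - 7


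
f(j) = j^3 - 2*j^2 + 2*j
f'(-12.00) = 482.00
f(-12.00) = -2040.00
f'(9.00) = 209.00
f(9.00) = 585.00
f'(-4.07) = 67.97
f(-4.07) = -108.69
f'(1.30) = 1.87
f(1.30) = 1.42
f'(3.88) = 31.64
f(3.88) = 36.06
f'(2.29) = 8.57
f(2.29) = 6.10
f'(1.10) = 1.23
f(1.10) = 1.11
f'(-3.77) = 59.72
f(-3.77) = -89.55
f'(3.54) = 25.43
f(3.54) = 26.38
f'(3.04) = 17.56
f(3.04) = 15.69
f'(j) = 3*j^2 - 4*j + 2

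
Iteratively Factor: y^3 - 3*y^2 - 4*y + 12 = (y + 2)*(y^2 - 5*y + 6) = (y - 3)*(y + 2)*(y - 2)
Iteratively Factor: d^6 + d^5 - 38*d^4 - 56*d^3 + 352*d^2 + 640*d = (d - 5)*(d^5 + 6*d^4 - 8*d^3 - 96*d^2 - 128*d) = d*(d - 5)*(d^4 + 6*d^3 - 8*d^2 - 96*d - 128) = d*(d - 5)*(d + 4)*(d^3 + 2*d^2 - 16*d - 32) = d*(d - 5)*(d + 4)^2*(d^2 - 2*d - 8) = d*(d - 5)*(d + 2)*(d + 4)^2*(d - 4)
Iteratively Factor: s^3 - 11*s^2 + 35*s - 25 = (s - 5)*(s^2 - 6*s + 5) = (s - 5)^2*(s - 1)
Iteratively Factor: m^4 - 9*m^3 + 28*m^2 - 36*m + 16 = (m - 4)*(m^3 - 5*m^2 + 8*m - 4) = (m - 4)*(m - 2)*(m^2 - 3*m + 2) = (m - 4)*(m - 2)^2*(m - 1)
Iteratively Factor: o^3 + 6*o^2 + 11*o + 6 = (o + 3)*(o^2 + 3*o + 2) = (o + 1)*(o + 3)*(o + 2)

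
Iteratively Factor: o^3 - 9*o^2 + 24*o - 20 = (o - 5)*(o^2 - 4*o + 4) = (o - 5)*(o - 2)*(o - 2)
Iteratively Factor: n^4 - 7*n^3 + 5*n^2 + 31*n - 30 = (n - 5)*(n^3 - 2*n^2 - 5*n + 6) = (n - 5)*(n - 3)*(n^2 + n - 2) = (n - 5)*(n - 3)*(n + 2)*(n - 1)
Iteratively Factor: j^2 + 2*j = (j + 2)*(j)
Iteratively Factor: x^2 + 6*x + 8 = (x + 2)*(x + 4)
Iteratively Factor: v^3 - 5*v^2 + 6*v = (v - 3)*(v^2 - 2*v) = (v - 3)*(v - 2)*(v)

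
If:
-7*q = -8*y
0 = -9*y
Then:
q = 0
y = 0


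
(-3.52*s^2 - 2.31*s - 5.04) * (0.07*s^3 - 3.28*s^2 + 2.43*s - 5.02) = -0.2464*s^5 + 11.3839*s^4 - 1.3296*s^3 + 28.5883*s^2 - 0.651000000000002*s + 25.3008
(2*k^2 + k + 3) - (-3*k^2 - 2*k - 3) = 5*k^2 + 3*k + 6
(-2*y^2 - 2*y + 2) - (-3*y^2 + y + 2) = y^2 - 3*y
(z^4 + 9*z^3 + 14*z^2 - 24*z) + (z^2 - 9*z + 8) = z^4 + 9*z^3 + 15*z^2 - 33*z + 8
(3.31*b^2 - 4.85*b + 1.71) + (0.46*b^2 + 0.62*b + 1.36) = 3.77*b^2 - 4.23*b + 3.07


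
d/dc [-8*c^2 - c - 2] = -16*c - 1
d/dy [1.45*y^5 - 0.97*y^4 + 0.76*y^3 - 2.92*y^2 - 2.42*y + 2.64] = 7.25*y^4 - 3.88*y^3 + 2.28*y^2 - 5.84*y - 2.42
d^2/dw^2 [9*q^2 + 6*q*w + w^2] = 2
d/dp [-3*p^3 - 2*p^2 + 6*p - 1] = -9*p^2 - 4*p + 6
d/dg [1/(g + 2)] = -1/(g + 2)^2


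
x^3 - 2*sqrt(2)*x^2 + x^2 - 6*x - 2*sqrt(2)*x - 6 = (x + 1)*(x - 3*sqrt(2))*(x + sqrt(2))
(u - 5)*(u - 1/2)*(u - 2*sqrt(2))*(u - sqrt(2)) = u^4 - 11*u^3/2 - 3*sqrt(2)*u^3 + 13*u^2/2 + 33*sqrt(2)*u^2/2 - 22*u - 15*sqrt(2)*u/2 + 10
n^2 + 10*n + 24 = (n + 4)*(n + 6)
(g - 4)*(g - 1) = g^2 - 5*g + 4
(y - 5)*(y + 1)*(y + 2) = y^3 - 2*y^2 - 13*y - 10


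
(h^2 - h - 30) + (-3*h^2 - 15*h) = -2*h^2 - 16*h - 30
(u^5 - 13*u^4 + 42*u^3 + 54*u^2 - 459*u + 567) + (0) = u^5 - 13*u^4 + 42*u^3 + 54*u^2 - 459*u + 567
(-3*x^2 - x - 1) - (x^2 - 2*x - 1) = -4*x^2 + x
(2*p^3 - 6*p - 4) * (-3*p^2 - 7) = -6*p^5 + 4*p^3 + 12*p^2 + 42*p + 28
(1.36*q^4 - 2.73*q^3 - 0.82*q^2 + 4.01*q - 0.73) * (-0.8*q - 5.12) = -1.088*q^5 - 4.7792*q^4 + 14.6336*q^3 + 0.990399999999999*q^2 - 19.9472*q + 3.7376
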